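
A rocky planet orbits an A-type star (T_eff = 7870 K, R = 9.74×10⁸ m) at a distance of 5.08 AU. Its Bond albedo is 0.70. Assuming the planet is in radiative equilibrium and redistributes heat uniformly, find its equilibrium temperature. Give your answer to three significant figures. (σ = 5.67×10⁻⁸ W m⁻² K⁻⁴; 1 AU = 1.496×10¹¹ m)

d = 5.08 AU = 7.60×10¹¹ m.
L = 4πR_⋆²σT_⋆⁴ = 4π(9.74×10⁸)² × 5.67×10⁻⁸ × (7870)⁴ = 2.59×10²⁷ W.
S = L/(4πd²) = 357 W m⁻².
Energy balance: absorbed = emitted ⇒ πR²·S(1−A) = 4πR²·σT_eq⁴, so T_eq⁴ = S(1−A)/(4σ).
T_eq = [357 × 0.30 / (4 × 5.67×10⁻⁸)]^(1/4) = (4.73×10⁸)^(1/4) = 147 K.

T_eq ≈ 147 K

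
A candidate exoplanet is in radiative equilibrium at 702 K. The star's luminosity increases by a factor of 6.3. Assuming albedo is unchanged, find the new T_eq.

T_eq ∝ L^(1/4) · d^(−1/2).
T′ = 702 × 6.3^(1/4) = 1110 K.

T_eq ≈ 1110 K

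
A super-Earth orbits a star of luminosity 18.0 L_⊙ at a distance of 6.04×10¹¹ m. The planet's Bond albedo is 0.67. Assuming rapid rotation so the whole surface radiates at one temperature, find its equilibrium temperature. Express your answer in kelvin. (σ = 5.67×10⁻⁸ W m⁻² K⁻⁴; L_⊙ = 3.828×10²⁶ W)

T_eq ≈ 216 K

L = 18.0 × 3.828×10²⁶ = 6.89×10²⁷ W.
Flux: S = L/(4πd²) = 6.89×10²⁷/(4π×(6.04×10¹¹)²) = 1500 W m⁻².
Energy balance: absorbed = emitted ⇒ πR²·S(1−A) = 4πR²·σT_eq⁴, so T_eq⁴ = S(1−A)/(4σ).
T_eq = [1500 × 0.33 / (4 × 5.67×10⁻⁸)]^(1/4) = (2.19×10⁹)^(1/4) = 216 K.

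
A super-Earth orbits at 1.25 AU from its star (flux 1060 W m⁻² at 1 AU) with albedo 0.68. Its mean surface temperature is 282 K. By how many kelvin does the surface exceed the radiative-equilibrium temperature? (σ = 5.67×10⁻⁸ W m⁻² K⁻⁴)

S = 1060/1.25² = 678.4 W m⁻².
T_eq = [S(1−A)/(4σ)]^(1/4) = [678.4×0.32/(4×5.67×10⁻⁸)]^(1/4) = 175.9 K.
ΔT = T_surf − T_eq = 282 − 175.9.

ΔT ≈ 106.1 K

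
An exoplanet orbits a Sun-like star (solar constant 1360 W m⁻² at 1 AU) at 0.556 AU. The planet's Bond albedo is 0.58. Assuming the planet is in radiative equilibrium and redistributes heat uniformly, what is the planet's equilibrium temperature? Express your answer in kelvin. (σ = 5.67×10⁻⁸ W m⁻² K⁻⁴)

Flux at 0.556 AU: S = 1360/0.556² = 4400 W m⁻².
Energy balance: absorbed = emitted ⇒ πR²·S(1−A) = 4πR²·σT_eq⁴, so T_eq⁴ = S(1−A)/(4σ).
T_eq = [4400 × 0.42 / (4 × 5.67×10⁻⁸)]^(1/4) = (8.15×10⁹)^(1/4) = 300 K.

T_eq ≈ 300 K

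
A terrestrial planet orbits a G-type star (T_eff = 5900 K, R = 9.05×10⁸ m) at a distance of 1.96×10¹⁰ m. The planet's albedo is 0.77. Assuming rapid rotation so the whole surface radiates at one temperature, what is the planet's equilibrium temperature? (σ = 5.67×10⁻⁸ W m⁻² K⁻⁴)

T_eq ≈ 621 K

L = 4πR_⋆²σT_⋆⁴ = 4π(9.05×10⁸)² × 5.67×10⁻⁸ × (5900)⁴ = 7.07×10²⁶ W.
S = L/(4πd²) = 1.46×10⁵ W m⁻².
Energy balance: absorbed = emitted ⇒ πR²·S(1−A) = 4πR²·σT_eq⁴, so T_eq⁴ = S(1−A)/(4σ).
T_eq = [1.46×10⁵ × 0.23 / (4 × 5.67×10⁻⁸)]^(1/4) = (1.49×10¹¹)^(1/4) = 621 K.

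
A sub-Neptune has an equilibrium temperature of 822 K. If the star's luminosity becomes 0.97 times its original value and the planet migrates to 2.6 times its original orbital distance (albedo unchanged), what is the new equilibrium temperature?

T_eq ≈ 506 K

T_eq ∝ L^(1/4) · d^(−1/2).
T′ = 822 × 0.97^(1/4) / 2.6^(1/2) = 506 K.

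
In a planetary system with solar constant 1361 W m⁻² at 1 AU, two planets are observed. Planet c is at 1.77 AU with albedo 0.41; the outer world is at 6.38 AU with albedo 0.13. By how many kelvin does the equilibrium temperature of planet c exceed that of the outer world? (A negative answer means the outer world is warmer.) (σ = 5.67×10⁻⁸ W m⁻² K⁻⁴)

ΔT ≈ 76.9 K

T_eq = [S₀(1−A)/(4σd²)]^(1/4), so T ∝ (1−A)^(1/4) / √d.
T₁ = [1361×0.59/(4×5.67×10⁻⁸×1.77²)]^(1/4) = 183.35 K.
T₂ = [1361×0.87/(4×5.67×10⁻⁸×6.38²)]^(1/4) = 106.42 K.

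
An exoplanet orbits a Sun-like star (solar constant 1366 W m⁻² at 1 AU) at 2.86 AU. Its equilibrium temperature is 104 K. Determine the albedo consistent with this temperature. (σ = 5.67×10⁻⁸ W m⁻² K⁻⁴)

Flux at 2.86 AU: S = 1366/2.86² = 167 W m⁻².
From T_eq⁴ = S(1−A)/(4σ): 1−A = 4σT_eq⁴/S.
1−A = 4 × 5.67×10⁻⁸ × (104)⁴ / 167 = 0.159.

A ≈ 0.84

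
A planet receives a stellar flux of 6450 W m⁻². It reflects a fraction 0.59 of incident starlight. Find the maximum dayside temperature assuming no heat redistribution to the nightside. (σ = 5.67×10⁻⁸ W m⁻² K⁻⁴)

T_ss ≈ 465 K

With no redistribution each surface element balances locally: S(1−A) = σT⁴.
T = [6450 × 0.41 / 5.67×10⁻⁸]^(1/4) = (4.66×10¹⁰)^(1/4) = 465 K.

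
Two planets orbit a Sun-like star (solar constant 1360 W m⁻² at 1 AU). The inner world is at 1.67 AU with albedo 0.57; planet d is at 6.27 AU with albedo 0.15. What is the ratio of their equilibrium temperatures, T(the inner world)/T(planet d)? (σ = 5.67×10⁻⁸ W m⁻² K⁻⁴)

T_eq = [S₀(1−A)/(4σd²)]^(1/4), so T ∝ (1−A)^(1/4) / √d.
T₁ = [1360×0.43/(4×5.67×10⁻⁸×1.67²)]^(1/4) = 174.37 K.
T₂ = [1360×0.85/(4×5.67×10⁻⁸×6.27²)]^(1/4) = 106.71 K.

T₁/T₂ ≈ 1.634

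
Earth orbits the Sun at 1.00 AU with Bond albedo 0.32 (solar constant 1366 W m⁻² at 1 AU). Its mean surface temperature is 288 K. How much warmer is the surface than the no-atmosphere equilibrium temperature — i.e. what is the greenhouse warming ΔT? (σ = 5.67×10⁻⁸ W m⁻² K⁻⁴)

S = 1366/1.00² = 1366 W m⁻².
T_eq = [S(1−A)/(4σ)]^(1/4) = [1366×0.68/(4×5.67×10⁻⁸)]^(1/4) = 253.0 K.
ΔT = T_surf − T_eq = 288 − 253.0.

ΔT ≈ 35.0 K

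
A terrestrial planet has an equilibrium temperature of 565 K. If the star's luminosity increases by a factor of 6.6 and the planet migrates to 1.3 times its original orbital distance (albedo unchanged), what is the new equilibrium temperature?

T_eq ≈ 794 K

T_eq ∝ L^(1/4) · d^(−1/2).
T′ = 565 × 6.6^(1/4) / 1.3^(1/2) = 794 K.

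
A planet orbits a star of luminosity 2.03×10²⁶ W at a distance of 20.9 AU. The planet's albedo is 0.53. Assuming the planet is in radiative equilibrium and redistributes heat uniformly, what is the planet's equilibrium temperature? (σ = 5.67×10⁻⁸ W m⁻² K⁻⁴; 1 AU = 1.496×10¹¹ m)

T_eq ≈ 43.0 K

d = 20.9 AU = 3.13×10¹² m.
Flux: S = L/(4πd²) = 2.03×10²⁶/(4π×(3.13×10¹²)²) = 1.65 W m⁻².
Energy balance: absorbed = emitted ⇒ πR²·S(1−A) = 4πR²·σT_eq⁴, so T_eq⁴ = S(1−A)/(4σ).
T_eq = [1.65 × 0.47 / (4 × 5.67×10⁻⁸)]^(1/4) = (3.42×10⁶)^(1/4) = 43.0 K.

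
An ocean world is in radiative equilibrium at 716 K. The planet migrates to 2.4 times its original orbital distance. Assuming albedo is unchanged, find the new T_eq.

T_eq ∝ L^(1/4) · d^(−1/2).
T′ = 716 / 2.4^(1/2) = 462 K.

T_eq ≈ 462 K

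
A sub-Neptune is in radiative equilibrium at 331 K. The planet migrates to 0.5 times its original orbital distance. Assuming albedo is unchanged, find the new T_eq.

T_eq ∝ L^(1/4) · d^(−1/2).
T′ = 331 / 0.5^(1/2) = 468 K.

T_eq ≈ 468 K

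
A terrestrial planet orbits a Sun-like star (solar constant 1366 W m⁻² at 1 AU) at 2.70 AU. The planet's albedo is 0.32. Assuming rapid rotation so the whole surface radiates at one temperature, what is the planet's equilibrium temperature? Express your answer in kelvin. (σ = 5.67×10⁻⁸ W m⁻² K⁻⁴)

T_eq ≈ 154 K

Flux at 2.70 AU: S = 1366/2.70² = 187 W m⁻².
Energy balance: absorbed = emitted ⇒ πR²·S(1−A) = 4πR²·σT_eq⁴, so T_eq⁴ = S(1−A)/(4σ).
T_eq = [187 × 0.68 / (4 × 5.67×10⁻⁸)]^(1/4) = (5.62×10⁸)^(1/4) = 154 K.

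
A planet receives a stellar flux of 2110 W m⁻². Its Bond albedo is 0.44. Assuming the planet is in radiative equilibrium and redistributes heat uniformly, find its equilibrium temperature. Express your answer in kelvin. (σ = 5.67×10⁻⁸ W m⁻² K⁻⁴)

T_eq ≈ 269 K

Energy balance: absorbed = emitted ⇒ πR²·S(1−A) = 4πR²·σT_eq⁴, so T_eq⁴ = S(1−A)/(4σ).
T_eq = [2110 × 0.56 / (4 × 5.67×10⁻⁸)]^(1/4) = (5.21×10⁹)^(1/4) = 269 K.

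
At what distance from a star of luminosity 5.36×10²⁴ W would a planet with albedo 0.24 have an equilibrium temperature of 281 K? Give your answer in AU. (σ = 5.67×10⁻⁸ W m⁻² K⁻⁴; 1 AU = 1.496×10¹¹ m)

From T_eq⁴ = L(1−A)/(16πσd²): d = √[L(1−A)/(16πσT_eq⁴)].
d = √[5.36×10²⁴ × 0.76 / (16π × 5.67×10⁻⁸ × (281)⁴)] = 1.51×10¹⁰ m = 0.101 AU.

d ≈ 0.101 AU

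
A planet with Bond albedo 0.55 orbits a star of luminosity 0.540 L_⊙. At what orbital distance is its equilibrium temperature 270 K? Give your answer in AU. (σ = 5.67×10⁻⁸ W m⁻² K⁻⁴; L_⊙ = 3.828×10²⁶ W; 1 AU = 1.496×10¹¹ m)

L = 0.540 × 3.828×10²⁶ = 2.07×10²⁶ W.
From T_eq⁴ = L(1−A)/(16πσd²): d = √[L(1−A)/(16πσT_eq⁴)].
d = √[2.07×10²⁶ × 0.45 / (16π × 5.67×10⁻⁸ × (270)⁴)] = 7.84×10¹⁰ m = 0.524 AU.

d ≈ 0.524 AU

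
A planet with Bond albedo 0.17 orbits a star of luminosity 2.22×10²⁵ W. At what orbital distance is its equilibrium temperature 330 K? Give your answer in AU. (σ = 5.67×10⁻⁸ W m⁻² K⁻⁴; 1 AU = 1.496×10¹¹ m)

d ≈ 0.156 AU

From T_eq⁴ = L(1−A)/(16πσd²): d = √[L(1−A)/(16πσT_eq⁴)].
d = √[2.22×10²⁵ × 0.83 / (16π × 5.67×10⁻⁸ × (330)⁴)] = 2.33×10¹⁰ m = 0.156 AU.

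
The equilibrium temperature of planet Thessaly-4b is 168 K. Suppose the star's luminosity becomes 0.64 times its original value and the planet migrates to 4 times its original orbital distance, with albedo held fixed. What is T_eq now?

T_eq ∝ L^(1/4) · d^(−1/2).
T′ = 168 × 0.64^(1/4) / 4^(1/2) = 75.1 K.

T_eq ≈ 75.1 K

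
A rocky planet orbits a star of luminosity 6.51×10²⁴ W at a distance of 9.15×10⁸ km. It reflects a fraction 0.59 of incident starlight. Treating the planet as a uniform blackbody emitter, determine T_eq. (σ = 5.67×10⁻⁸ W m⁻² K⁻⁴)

T_eq ≈ 32.5 K

d = 9.15×10⁸ km = 9.15×10¹¹ m.
Flux: S = L/(4πd²) = 6.51×10²⁴/(4π×(9.15×10¹¹)²) = 0.619 W m⁻².
Energy balance: absorbed = emitted ⇒ πR²·S(1−A) = 4πR²·σT_eq⁴, so T_eq⁴ = S(1−A)/(4σ).
T_eq = [0.619 × 0.41 / (4 × 5.67×10⁻⁸)]^(1/4) = (1.12×10⁶)^(1/4) = 32.5 K.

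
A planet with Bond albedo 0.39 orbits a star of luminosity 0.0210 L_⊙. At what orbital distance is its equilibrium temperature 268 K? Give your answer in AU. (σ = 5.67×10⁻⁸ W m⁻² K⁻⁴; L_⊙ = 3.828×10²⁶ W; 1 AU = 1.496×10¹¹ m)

d ≈ 0.122 AU

L = 0.0210 × 3.828×10²⁶ = 8.04×10²⁴ W.
From T_eq⁴ = L(1−A)/(16πσd²): d = √[L(1−A)/(16πσT_eq⁴)].
d = √[8.04×10²⁴ × 0.61 / (16π × 5.67×10⁻⁸ × (268)⁴)] = 1.83×10¹⁰ m = 0.122 AU.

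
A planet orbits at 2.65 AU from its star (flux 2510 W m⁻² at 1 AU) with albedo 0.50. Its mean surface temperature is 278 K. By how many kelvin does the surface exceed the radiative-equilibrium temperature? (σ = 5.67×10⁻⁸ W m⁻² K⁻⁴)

ΔT ≈ 110.5 K

S = 2510/2.65² = 357.4 W m⁻².
T_eq = [S(1−A)/(4σ)]^(1/4) = [357.4×0.50/(4×5.67×10⁻⁸)]^(1/4) = 167.5 K.
ΔT = T_surf − T_eq = 278 − 167.5.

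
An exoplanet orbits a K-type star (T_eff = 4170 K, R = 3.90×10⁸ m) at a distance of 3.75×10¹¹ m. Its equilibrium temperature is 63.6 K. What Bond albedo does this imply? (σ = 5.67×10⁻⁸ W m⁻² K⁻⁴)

A ≈ 0.80

L = 4πR_⋆²σT_⋆⁴ = 4π(3.90×10⁸)² × 5.67×10⁻⁸ × (4170)⁴ = 3.28×10²⁵ W.
S = L/(4πd²) = 18.5 W m⁻².
From T_eq⁴ = S(1−A)/(4σ): 1−A = 4σT_eq⁴/S.
1−A = 4 × 5.67×10⁻⁸ × (63.6)⁴ / 18.5 = 0.200.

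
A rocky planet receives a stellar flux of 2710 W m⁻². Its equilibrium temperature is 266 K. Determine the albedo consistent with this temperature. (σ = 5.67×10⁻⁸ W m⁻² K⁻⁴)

From T_eq⁴ = S(1−A)/(4σ): 1−A = 4σT_eq⁴/S.
1−A = 4 × 5.67×10⁻⁸ × (266)⁴ / 2710 = 0.419.

A ≈ 0.58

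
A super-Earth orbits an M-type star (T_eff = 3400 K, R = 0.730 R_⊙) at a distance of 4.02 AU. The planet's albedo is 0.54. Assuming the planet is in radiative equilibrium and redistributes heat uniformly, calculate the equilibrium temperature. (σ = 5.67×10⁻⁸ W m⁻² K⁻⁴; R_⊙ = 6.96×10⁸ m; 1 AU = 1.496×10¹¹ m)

T_eq ≈ 57.5 K

R_⋆ = 0.730 × 6.96×10⁸ = 5.08×10⁸ m.
d = 4.02 AU = 6.01×10¹¹ m.
L = 4πR_⋆²σT_⋆⁴ = 4π(5.08×10⁸)² × 5.67×10⁻⁸ × (3400)⁴ = 2.46×10²⁵ W.
S = L/(4πd²) = 5.41 W m⁻².
Energy balance: absorbed = emitted ⇒ πR²·S(1−A) = 4πR²·σT_eq⁴, so T_eq⁴ = S(1−A)/(4σ).
T_eq = [5.41 × 0.46 / (4 × 5.67×10⁻⁸)]^(1/4) = (1.10×10⁷)^(1/4) = 57.5 K.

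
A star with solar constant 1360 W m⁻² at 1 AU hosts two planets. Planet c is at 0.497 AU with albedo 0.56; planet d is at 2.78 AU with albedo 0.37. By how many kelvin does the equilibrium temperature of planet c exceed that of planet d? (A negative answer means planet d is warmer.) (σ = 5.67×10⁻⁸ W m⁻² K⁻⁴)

T_eq = [S₀(1−A)/(4σd²)]^(1/4), so T ∝ (1−A)^(1/4) / √d.
T₁ = [1360×0.44/(4×5.67×10⁻⁸×0.497²)]^(1/4) = 321.48 K.
T₂ = [1360×0.63/(4×5.67×10⁻⁸×2.78²)]^(1/4) = 148.69 K.

ΔT ≈ 172.8 K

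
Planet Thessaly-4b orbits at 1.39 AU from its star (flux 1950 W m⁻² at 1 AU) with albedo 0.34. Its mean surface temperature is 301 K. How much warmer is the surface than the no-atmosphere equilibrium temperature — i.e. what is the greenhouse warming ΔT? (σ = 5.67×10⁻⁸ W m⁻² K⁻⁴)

ΔT ≈ 68.2 K

S = 1950/1.39² = 1009 W m⁻².
T_eq = [S(1−A)/(4σ)]^(1/4) = [1009×0.66/(4×5.67×10⁻⁸)]^(1/4) = 232.8 K.
ΔT = T_surf − T_eq = 301 − 232.8.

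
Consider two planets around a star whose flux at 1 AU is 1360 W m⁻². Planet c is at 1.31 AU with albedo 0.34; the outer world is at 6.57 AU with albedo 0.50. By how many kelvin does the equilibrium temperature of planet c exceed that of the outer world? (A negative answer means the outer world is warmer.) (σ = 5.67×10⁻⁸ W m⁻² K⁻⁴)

ΔT ≈ 127.8 K

T_eq = [S₀(1−A)/(4σd²)]^(1/4), so T ∝ (1−A)^(1/4) / √d.
T₁ = [1360×0.66/(4×5.67×10⁻⁸×1.31²)]^(1/4) = 219.14 K.
T₂ = [1360×0.50/(4×5.67×10⁻⁸×6.57²)]^(1/4) = 91.29 K.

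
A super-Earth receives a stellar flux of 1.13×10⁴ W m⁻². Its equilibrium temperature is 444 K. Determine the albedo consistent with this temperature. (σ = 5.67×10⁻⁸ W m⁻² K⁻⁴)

A ≈ 0.22

From T_eq⁴ = S(1−A)/(4σ): 1−A = 4σT_eq⁴/S.
1−A = 4 × 5.67×10⁻⁸ × (444)⁴ / 1.13×10⁴ = 0.780.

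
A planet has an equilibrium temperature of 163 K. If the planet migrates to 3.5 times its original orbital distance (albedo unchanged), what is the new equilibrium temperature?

T_eq ∝ L^(1/4) · d^(−1/2).
T′ = 163 / 3.5^(1/2) = 87.1 K.

T_eq ≈ 87.1 K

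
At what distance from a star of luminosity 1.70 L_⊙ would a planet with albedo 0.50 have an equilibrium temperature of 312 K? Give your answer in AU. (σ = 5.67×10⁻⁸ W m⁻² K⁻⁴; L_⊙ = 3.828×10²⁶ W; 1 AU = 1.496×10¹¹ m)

L = 1.70 × 3.828×10²⁶ = 6.51×10²⁶ W.
From T_eq⁴ = L(1−A)/(16πσd²): d = √[L(1−A)/(16πσT_eq⁴)].
d = √[6.51×10²⁶ × 0.50 / (16π × 5.67×10⁻⁸ × (312)⁴)] = 1.10×10¹¹ m = 0.734 AU.

d ≈ 0.734 AU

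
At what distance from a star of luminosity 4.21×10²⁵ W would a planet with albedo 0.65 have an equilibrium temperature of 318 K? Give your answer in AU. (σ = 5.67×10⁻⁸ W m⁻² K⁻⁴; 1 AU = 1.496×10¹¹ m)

d ≈ 0.150 AU

From T_eq⁴ = L(1−A)/(16πσd²): d = √[L(1−A)/(16πσT_eq⁴)].
d = √[4.21×10²⁵ × 0.35 / (16π × 5.67×10⁻⁸ × (318)⁴)] = 2.25×10¹⁰ m = 0.150 AU.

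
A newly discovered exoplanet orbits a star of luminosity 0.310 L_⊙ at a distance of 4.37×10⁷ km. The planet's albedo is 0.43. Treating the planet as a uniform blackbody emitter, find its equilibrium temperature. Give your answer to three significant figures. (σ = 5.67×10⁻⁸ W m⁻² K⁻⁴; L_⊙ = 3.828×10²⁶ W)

T_eq ≈ 334 K

d = 4.37×10⁷ km = 4.37×10¹⁰ m.
L = 0.310 × 3.828×10²⁶ = 1.19×10²⁶ W.
Flux: S = L/(4πd²) = 1.19×10²⁶/(4π×(4.37×10¹⁰)²) = 4940 W m⁻².
Energy balance: absorbed = emitted ⇒ πR²·S(1−A) = 4πR²·σT_eq⁴, so T_eq⁴ = S(1−A)/(4σ).
T_eq = [4940 × 0.57 / (4 × 5.67×10⁻⁸)]^(1/4) = (1.24×10¹⁰)^(1/4) = 334 K.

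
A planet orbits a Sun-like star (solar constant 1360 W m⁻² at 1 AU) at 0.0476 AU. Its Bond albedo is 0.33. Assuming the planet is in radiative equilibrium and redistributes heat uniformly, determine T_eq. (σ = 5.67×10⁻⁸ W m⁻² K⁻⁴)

Flux at 0.0476 AU: S = 1360/0.0476² = 6.00×10⁵ W m⁻².
Energy balance: absorbed = emitted ⇒ πR²·S(1−A) = 4πR²·σT_eq⁴, so T_eq⁴ = S(1−A)/(4σ).
T_eq = [6.00×10⁵ × 0.67 / (4 × 5.67×10⁻⁸)]^(1/4) = (1.77×10¹²)^(1/4) = 1150 K.

T_eq ≈ 1150 K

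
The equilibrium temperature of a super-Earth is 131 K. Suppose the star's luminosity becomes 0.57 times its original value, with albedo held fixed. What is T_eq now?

T_eq ≈ 114 K

T_eq ∝ L^(1/4) · d^(−1/2).
T′ = 131 × 0.57^(1/4) = 114 K.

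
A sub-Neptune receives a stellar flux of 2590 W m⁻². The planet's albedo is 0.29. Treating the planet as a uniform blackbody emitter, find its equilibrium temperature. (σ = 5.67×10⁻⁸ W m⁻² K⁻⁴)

Energy balance: absorbed = emitted ⇒ πR²·S(1−A) = 4πR²·σT_eq⁴, so T_eq⁴ = S(1−A)/(4σ).
T_eq = [2590 × 0.71 / (4 × 5.67×10⁻⁸)]^(1/4) = (8.11×10⁹)^(1/4) = 300 K.

T_eq ≈ 300 K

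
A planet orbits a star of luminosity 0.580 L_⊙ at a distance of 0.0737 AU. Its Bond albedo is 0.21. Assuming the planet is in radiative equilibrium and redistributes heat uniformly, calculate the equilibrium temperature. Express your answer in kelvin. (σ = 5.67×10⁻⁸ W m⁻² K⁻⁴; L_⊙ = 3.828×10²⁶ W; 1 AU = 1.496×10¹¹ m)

T_eq ≈ 844 K

d = 0.0737 AU = 1.10×10¹⁰ m.
L = 0.580 × 3.828×10²⁶ = 2.22×10²⁶ W.
Flux: S = L/(4πd²) = 2.22×10²⁶/(4π×(1.10×10¹⁰)²) = 1.45×10⁵ W m⁻².
Energy balance: absorbed = emitted ⇒ πR²·S(1−A) = 4πR²·σT_eq⁴, so T_eq⁴ = S(1−A)/(4σ).
T_eq = [1.45×10⁵ × 0.79 / (4 × 5.67×10⁻⁸)]^(1/4) = (5.06×10¹¹)^(1/4) = 844 K.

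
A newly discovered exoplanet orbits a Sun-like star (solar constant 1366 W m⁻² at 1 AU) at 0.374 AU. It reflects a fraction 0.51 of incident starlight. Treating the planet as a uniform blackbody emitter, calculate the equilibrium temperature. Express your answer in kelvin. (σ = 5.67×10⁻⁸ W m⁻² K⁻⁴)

Flux at 0.374 AU: S = 1366/0.374² = 9770 W m⁻².
Energy balance: absorbed = emitted ⇒ πR²·S(1−A) = 4πR²·σT_eq⁴, so T_eq⁴ = S(1−A)/(4σ).
T_eq = [9770 × 0.49 / (4 × 5.67×10⁻⁸)]^(1/4) = (2.11×10¹⁰)^(1/4) = 381 K.

T_eq ≈ 381 K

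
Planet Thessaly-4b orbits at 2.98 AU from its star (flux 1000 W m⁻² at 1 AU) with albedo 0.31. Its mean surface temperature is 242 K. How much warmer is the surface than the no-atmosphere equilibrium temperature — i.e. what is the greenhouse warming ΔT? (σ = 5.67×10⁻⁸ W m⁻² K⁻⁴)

S = 1000/2.98² = 112.6 W m⁻².
T_eq = [S(1−A)/(4σ)]^(1/4) = [112.6×0.69/(4×5.67×10⁻⁸)]^(1/4) = 136.0 K.
ΔT = T_surf − T_eq = 242 − 136.0.

ΔT ≈ 106.0 K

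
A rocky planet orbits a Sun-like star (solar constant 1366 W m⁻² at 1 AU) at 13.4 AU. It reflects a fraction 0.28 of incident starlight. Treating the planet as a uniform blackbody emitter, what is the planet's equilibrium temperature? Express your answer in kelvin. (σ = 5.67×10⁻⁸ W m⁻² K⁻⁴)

Flux at 13.4 AU: S = 1366/13.4² = 7.61 W m⁻².
Energy balance: absorbed = emitted ⇒ πR²·S(1−A) = 4πR²·σT_eq⁴, so T_eq⁴ = S(1−A)/(4σ).
T_eq = [7.61 × 0.72 / (4 × 5.67×10⁻⁸)]^(1/4) = (2.42×10⁷)^(1/4) = 70.1 K.

T_eq ≈ 70.1 K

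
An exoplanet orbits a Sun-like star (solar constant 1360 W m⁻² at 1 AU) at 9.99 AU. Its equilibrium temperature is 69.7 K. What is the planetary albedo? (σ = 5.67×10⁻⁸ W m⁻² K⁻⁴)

A ≈ 0.61

Flux at 9.99 AU: S = 1360/9.99² = 13.6 W m⁻².
From T_eq⁴ = S(1−A)/(4σ): 1−A = 4σT_eq⁴/S.
1−A = 4 × 5.67×10⁻⁸ × (69.7)⁴ / 13.6 = 0.393.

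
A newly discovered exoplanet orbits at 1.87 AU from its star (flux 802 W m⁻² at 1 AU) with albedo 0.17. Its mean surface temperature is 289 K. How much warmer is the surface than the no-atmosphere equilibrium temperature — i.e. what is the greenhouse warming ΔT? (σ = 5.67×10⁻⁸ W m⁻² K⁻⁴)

S = 802/1.87² = 229.3 W m⁻².
T_eq = [S(1−A)/(4σ)]^(1/4) = [229.3×0.83/(4×5.67×10⁻⁸)]^(1/4) = 170.2 K.
ΔT = T_surf − T_eq = 289 − 170.2.

ΔT ≈ 118.8 K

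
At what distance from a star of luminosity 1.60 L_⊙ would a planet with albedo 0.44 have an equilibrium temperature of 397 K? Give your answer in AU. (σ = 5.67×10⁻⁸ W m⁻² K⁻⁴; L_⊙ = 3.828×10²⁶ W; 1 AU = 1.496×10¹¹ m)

L = 1.60 × 3.828×10²⁶ = 6.12×10²⁶ W.
From T_eq⁴ = L(1−A)/(16πσd²): d = √[L(1−A)/(16πσT_eq⁴)].
d = √[6.12×10²⁶ × 0.56 / (16π × 5.67×10⁻⁸ × (397)⁴)] = 6.96×10¹⁰ m = 0.465 AU.

d ≈ 0.465 AU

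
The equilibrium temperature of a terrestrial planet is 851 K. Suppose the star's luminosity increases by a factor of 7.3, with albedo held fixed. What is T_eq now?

T_eq ∝ L^(1/4) · d^(−1/2).
T′ = 851 × 7.3^(1/4) = 1400 K.

T_eq ≈ 1400 K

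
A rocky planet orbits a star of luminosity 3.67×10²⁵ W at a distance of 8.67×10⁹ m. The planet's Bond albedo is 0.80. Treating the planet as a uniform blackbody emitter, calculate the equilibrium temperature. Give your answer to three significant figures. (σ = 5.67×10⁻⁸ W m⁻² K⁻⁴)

T_eq ≈ 430 K

Flux: S = L/(4πd²) = 3.67×10²⁵/(4π×(8.67×10⁹)²) = 3.89×10⁴ W m⁻².
Energy balance: absorbed = emitted ⇒ πR²·S(1−A) = 4πR²·σT_eq⁴, so T_eq⁴ = S(1−A)/(4σ).
T_eq = [3.89×10⁴ × 0.20 / (4 × 5.67×10⁻⁸)]^(1/4) = (3.43×10¹⁰)^(1/4) = 430 K.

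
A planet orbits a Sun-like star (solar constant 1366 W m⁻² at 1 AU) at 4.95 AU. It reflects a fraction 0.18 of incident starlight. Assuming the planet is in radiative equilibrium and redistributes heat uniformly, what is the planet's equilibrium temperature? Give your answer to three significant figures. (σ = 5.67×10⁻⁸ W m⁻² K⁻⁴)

T_eq ≈ 119 K

Flux at 4.95 AU: S = 1366/4.95² = 55.7 W m⁻².
Energy balance: absorbed = emitted ⇒ πR²·S(1−A) = 4πR²·σT_eq⁴, so T_eq⁴ = S(1−A)/(4σ).
T_eq = [55.7 × 0.82 / (4 × 5.67×10⁻⁸)]^(1/4) = (2.02×10⁸)^(1/4) = 119 K.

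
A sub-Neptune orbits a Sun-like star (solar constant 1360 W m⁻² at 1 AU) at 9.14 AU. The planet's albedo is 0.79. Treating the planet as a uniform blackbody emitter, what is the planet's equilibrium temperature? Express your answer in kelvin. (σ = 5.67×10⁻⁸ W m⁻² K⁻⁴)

Flux at 9.14 AU: S = 1360/9.14² = 16.3 W m⁻².
Energy balance: absorbed = emitted ⇒ πR²·S(1−A) = 4πR²·σT_eq⁴, so T_eq⁴ = S(1−A)/(4σ).
T_eq = [16.3 × 0.21 / (4 × 5.67×10⁻⁸)]^(1/4) = (1.51×10⁷)^(1/4) = 62.3 K.

T_eq ≈ 62.3 K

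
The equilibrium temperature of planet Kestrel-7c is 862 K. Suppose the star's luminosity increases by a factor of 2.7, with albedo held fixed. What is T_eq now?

T_eq ∝ L^(1/4) · d^(−1/2).
T′ = 862 × 2.7^(1/4) = 1100 K.

T_eq ≈ 1100 K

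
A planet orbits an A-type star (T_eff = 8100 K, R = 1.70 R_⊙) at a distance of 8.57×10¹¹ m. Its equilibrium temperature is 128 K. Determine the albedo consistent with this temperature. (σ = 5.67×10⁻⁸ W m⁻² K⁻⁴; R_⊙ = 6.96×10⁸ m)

A ≈ 0.87

R_⋆ = 1.70 × 6.96×10⁸ = 1.18×10⁹ m.
L = 4πR_⋆²σT_⋆⁴ = 4π(1.18×10⁹)² × 5.67×10⁻⁸ × (8100)⁴ = 4.29×10²⁷ W.
S = L/(4πd²) = 465 W m⁻².
From T_eq⁴ = S(1−A)/(4σ): 1−A = 4σT_eq⁴/S.
1−A = 4 × 5.67×10⁻⁸ × (128)⁴ / 465 = 0.131.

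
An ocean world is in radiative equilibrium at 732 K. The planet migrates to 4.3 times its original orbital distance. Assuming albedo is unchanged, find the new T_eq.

T_eq ∝ L^(1/4) · d^(−1/2).
T′ = 732 / 4.3^(1/2) = 353 K.

T_eq ≈ 353 K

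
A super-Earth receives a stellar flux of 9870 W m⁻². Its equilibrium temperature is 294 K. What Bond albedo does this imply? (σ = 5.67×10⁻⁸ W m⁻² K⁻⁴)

A ≈ 0.83

From T_eq⁴ = S(1−A)/(4σ): 1−A = 4σT_eq⁴/S.
1−A = 4 × 5.67×10⁻⁸ × (294)⁴ / 9870 = 0.172.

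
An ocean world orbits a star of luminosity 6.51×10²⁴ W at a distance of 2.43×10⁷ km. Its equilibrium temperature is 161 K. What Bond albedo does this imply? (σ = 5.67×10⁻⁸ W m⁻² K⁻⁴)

d = 2.43×10⁷ km = 2.43×10¹⁰ m.
Flux: S = L/(4πd²) = 6.51×10²⁴/(4π×(2.43×10¹⁰)²) = 877 W m⁻².
From T_eq⁴ = S(1−A)/(4σ): 1−A = 4σT_eq⁴/S.
1−A = 4 × 5.67×10⁻⁸ × (161)⁴ / 877 = 0.174.

A ≈ 0.83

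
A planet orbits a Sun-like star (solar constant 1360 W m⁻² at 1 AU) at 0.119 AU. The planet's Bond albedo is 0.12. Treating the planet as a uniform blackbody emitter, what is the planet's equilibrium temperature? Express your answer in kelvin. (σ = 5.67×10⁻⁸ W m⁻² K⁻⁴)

Flux at 0.119 AU: S = 1360/0.119² = 9.60×10⁴ W m⁻².
Energy balance: absorbed = emitted ⇒ πR²·S(1−A) = 4πR²·σT_eq⁴, so T_eq⁴ = S(1−A)/(4σ).
T_eq = [9.60×10⁴ × 0.88 / (4 × 5.67×10⁻⁸)]^(1/4) = (3.73×10¹¹)^(1/4) = 781 K.

T_eq ≈ 781 K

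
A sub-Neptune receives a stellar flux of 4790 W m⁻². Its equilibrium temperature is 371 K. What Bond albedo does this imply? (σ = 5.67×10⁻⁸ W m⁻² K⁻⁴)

From T_eq⁴ = S(1−A)/(4σ): 1−A = 4σT_eq⁴/S.
1−A = 4 × 5.67×10⁻⁸ × (371)⁴ / 4790 = 0.897.

A ≈ 0.10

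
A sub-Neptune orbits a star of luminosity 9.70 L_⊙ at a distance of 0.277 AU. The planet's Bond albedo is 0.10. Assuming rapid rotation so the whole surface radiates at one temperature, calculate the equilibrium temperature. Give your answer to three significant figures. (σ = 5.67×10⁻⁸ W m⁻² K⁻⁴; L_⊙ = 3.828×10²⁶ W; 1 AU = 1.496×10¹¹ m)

d = 0.277 AU = 4.14×10¹⁰ m.
L = 9.70 × 3.828×10²⁶ = 3.71×10²⁷ W.
Flux: S = L/(4πd²) = 3.71×10²⁷/(4π×(4.14×10¹⁰)²) = 1.72×10⁵ W m⁻².
Energy balance: absorbed = emitted ⇒ πR²·S(1−A) = 4πR²·σT_eq⁴, so T_eq⁴ = S(1−A)/(4σ).
T_eq = [1.72×10⁵ × 0.90 / (4 × 5.67×10⁻⁸)]^(1/4) = (6.83×10¹¹)^(1/4) = 909 K.

T_eq ≈ 909 K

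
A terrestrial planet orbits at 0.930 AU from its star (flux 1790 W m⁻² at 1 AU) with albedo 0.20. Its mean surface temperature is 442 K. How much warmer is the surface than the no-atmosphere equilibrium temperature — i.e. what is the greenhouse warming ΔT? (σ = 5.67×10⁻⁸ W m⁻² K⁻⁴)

S = 1790/0.930² = 2070 W m⁻².
T_eq = [S(1−A)/(4σ)]^(1/4) = [2070×0.80/(4×5.67×10⁻⁸)]^(1/4) = 292.3 K.
ΔT = T_surf − T_eq = 442 − 292.3.

ΔT ≈ 149.7 K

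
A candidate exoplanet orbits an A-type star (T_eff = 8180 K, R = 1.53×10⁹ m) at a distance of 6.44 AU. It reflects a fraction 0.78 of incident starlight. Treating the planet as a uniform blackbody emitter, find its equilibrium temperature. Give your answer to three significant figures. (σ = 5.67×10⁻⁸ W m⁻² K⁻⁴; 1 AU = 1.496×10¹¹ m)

T_eq ≈ 158 K

d = 6.44 AU = 9.63×10¹¹ m.
L = 4πR_⋆²σT_⋆⁴ = 4π(1.53×10⁹)² × 5.67×10⁻⁸ × (8180)⁴ = 7.47×10²⁷ W.
S = L/(4πd²) = 640 W m⁻².
Energy balance: absorbed = emitted ⇒ πR²·S(1−A) = 4πR²·σT_eq⁴, so T_eq⁴ = S(1−A)/(4σ).
T_eq = [640 × 0.22 / (4 × 5.67×10⁻⁸)]^(1/4) = (6.21×10⁸)^(1/4) = 158 K.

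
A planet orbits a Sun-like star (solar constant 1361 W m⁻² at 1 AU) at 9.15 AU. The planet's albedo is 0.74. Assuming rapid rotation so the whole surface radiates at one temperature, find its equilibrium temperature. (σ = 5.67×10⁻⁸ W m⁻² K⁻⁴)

T_eq ≈ 65.7 K

Flux at 9.15 AU: S = 1361/9.15² = 16.3 W m⁻².
Energy balance: absorbed = emitted ⇒ πR²·S(1−A) = 4πR²·σT_eq⁴, so T_eq⁴ = S(1−A)/(4σ).
T_eq = [16.3 × 0.26 / (4 × 5.67×10⁻⁸)]^(1/4) = (1.86×10⁷)^(1/4) = 65.7 K.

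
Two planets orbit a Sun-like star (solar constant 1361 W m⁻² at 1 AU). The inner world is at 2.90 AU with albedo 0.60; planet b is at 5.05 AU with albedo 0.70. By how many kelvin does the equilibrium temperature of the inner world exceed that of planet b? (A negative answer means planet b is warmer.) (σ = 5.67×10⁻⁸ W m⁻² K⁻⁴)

ΔT ≈ 38.3 K

T_eq = [S₀(1−A)/(4σd²)]^(1/4), so T ∝ (1−A)^(1/4) / √d.
T₁ = [1361×0.40/(4×5.67×10⁻⁸×2.90²)]^(1/4) = 129.98 K.
T₂ = [1361×0.30/(4×5.67×10⁻⁸×5.05²)]^(1/4) = 91.66 K.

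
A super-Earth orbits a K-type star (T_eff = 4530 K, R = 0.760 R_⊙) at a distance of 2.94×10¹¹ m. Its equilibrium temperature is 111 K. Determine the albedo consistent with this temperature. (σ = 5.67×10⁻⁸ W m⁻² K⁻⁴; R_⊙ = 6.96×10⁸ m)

A ≈ 0.55

R_⋆ = 0.760 × 6.96×10⁸ = 5.29×10⁸ m.
L = 4πR_⋆²σT_⋆⁴ = 4π(5.29×10⁸)² × 5.67×10⁻⁸ × (4530)⁴ = 8.40×10²⁵ W.
S = L/(4πd²) = 77.3 W m⁻².
From T_eq⁴ = S(1−A)/(4σ): 1−A = 4σT_eq⁴/S.
1−A = 4 × 5.67×10⁻⁸ × (111)⁴ / 77.3 = 0.445.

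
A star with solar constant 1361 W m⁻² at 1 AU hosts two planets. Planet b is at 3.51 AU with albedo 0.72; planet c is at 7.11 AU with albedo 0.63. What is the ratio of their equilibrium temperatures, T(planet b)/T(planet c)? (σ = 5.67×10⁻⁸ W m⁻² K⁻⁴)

T_eq = [S₀(1−A)/(4σd²)]^(1/4), so T ∝ (1−A)^(1/4) / √d.
T₁ = [1361×0.28/(4×5.67×10⁻⁸×3.51²)]^(1/4) = 108.07 K.
T₂ = [1361×0.37/(4×5.67×10⁻⁸×7.11²)]^(1/4) = 81.41 K.

T₁/T₂ ≈ 1.327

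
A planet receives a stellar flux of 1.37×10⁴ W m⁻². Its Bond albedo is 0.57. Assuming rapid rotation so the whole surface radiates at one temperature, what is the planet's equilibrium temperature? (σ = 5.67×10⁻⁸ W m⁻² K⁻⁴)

T_eq ≈ 401 K

Energy balance: absorbed = emitted ⇒ πR²·S(1−A) = 4πR²·σT_eq⁴, so T_eq⁴ = S(1−A)/(4σ).
T_eq = [1.37×10⁴ × 0.43 / (4 × 5.67×10⁻⁸)]^(1/4) = (2.60×10¹⁰)^(1/4) = 401 K.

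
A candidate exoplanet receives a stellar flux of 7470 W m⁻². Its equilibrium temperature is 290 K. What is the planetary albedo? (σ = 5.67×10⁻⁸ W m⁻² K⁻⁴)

A ≈ 0.79

From T_eq⁴ = S(1−A)/(4σ): 1−A = 4σT_eq⁴/S.
1−A = 4 × 5.67×10⁻⁸ × (290)⁴ / 7470 = 0.215.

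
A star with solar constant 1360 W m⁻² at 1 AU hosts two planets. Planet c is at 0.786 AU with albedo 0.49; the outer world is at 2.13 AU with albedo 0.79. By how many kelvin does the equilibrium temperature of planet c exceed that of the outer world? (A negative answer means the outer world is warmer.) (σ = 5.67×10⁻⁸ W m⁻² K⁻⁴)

ΔT ≈ 136.2 K

T_eq = [S₀(1−A)/(4σd²)]^(1/4), so T ∝ (1−A)^(1/4) / √d.
T₁ = [1360×0.51/(4×5.67×10⁻⁸×0.786²)]^(1/4) = 265.25 K.
T₂ = [1360×0.21/(4×5.67×10⁻⁸×2.13²)]^(1/4) = 129.07 K.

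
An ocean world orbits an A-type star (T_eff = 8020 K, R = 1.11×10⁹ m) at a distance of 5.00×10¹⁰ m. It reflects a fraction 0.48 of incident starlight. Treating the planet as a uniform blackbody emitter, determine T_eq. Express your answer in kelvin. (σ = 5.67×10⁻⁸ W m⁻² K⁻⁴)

L = 4πR_⋆²σT_⋆⁴ = 4π(1.11×10⁹)² × 5.67×10⁻⁸ × (8020)⁴ = 3.63×10²⁷ W.
S = L/(4πd²) = 1.16×10⁵ W m⁻².
Energy balance: absorbed = emitted ⇒ πR²·S(1−A) = 4πR²·σT_eq⁴, so T_eq⁴ = S(1−A)/(4σ).
T_eq = [1.16×10⁵ × 0.52 / (4 × 5.67×10⁻⁸)]^(1/4) = (2.65×10¹¹)^(1/4) = 718 K.

T_eq ≈ 718 K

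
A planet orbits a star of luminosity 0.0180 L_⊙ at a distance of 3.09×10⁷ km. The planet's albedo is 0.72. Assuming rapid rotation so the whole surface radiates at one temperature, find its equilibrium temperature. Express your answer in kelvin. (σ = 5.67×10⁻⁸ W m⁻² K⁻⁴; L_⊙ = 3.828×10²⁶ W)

T_eq ≈ 163 K

d = 3.09×10⁷ km = 3.09×10¹⁰ m.
L = 0.0180 × 3.828×10²⁶ = 6.89×10²⁴ W.
Flux: S = L/(4πd²) = 6.89×10²⁴/(4π×(3.09×10¹⁰)²) = 574 W m⁻².
Energy balance: absorbed = emitted ⇒ πR²·S(1−A) = 4πR²·σT_eq⁴, so T_eq⁴ = S(1−A)/(4σ).
T_eq = [574 × 0.28 / (4 × 5.67×10⁻⁸)]^(1/4) = (7.09×10⁸)^(1/4) = 163 K.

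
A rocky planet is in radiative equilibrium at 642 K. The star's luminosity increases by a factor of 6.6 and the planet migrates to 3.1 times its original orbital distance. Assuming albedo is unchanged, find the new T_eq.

T_eq ≈ 584 K

T_eq ∝ L^(1/4) · d^(−1/2).
T′ = 642 × 6.6^(1/4) / 3.1^(1/2) = 584 K.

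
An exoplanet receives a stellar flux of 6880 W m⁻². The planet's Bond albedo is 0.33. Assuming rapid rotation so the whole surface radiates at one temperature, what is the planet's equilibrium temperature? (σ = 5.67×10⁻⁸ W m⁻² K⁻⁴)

T_eq ≈ 378 K

Energy balance: absorbed = emitted ⇒ πR²·S(1−A) = 4πR²·σT_eq⁴, so T_eq⁴ = S(1−A)/(4σ).
T_eq = [6880 × 0.67 / (4 × 5.67×10⁻⁸)]^(1/4) = (2.03×10¹⁰)^(1/4) = 378 K.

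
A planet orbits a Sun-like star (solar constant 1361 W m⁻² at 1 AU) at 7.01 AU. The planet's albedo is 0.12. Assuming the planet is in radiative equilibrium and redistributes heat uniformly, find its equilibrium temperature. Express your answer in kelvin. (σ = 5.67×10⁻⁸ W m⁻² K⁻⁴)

T_eq ≈ 102 K

Flux at 7.01 AU: S = 1361/7.01² = 27.7 W m⁻².
Energy balance: absorbed = emitted ⇒ πR²·S(1−A) = 4πR²·σT_eq⁴, so T_eq⁴ = S(1−A)/(4σ).
T_eq = [27.7 × 0.88 / (4 × 5.67×10⁻⁸)]^(1/4) = (1.07×10⁸)^(1/4) = 102 K.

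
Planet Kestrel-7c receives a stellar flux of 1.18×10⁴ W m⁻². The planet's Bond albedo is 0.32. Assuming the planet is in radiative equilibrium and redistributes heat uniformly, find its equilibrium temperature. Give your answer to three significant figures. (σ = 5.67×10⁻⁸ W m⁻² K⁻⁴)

Energy balance: absorbed = emitted ⇒ πR²·S(1−A) = 4πR²·σT_eq⁴, so T_eq⁴ = S(1−A)/(4σ).
T_eq = [1.18×10⁴ × 0.68 / (4 × 5.67×10⁻⁸)]^(1/4) = (3.54×10¹⁰)^(1/4) = 434 K.

T_eq ≈ 434 K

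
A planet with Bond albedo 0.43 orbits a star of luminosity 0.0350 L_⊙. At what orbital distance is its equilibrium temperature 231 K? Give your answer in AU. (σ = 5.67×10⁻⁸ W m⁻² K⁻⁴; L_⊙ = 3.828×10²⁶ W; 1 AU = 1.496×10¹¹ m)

d ≈ 0.205 AU

L = 0.0350 × 3.828×10²⁶ = 1.34×10²⁵ W.
From T_eq⁴ = L(1−A)/(16πσd²): d = √[L(1−A)/(16πσT_eq⁴)].
d = √[1.34×10²⁵ × 0.57 / (16π × 5.67×10⁻⁸ × (231)⁴)] = 3.07×10¹⁰ m = 0.205 AU.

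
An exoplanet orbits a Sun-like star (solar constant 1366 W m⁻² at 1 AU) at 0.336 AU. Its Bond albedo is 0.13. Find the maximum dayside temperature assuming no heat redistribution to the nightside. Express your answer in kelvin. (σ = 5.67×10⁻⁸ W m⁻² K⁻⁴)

T_ss ≈ 656 K

Flux at 0.336 AU: S = 1366/0.336² = 1.21×10⁴ W m⁻².
With no redistribution each surface element balances locally: S(1−A) = σT⁴.
T = [1.21×10⁴ × 0.87 / 5.67×10⁻⁸]^(1/4) = (1.86×10¹¹)^(1/4) = 656 K.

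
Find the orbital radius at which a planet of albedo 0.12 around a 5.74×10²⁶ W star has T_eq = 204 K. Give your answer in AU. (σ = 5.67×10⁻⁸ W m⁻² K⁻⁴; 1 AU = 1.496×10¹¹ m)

d ≈ 2.14 AU

From T_eq⁴ = L(1−A)/(16πσd²): d = √[L(1−A)/(16πσT_eq⁴)].
d = √[5.74×10²⁶ × 0.88 / (16π × 5.67×10⁻⁸ × (204)⁴)] = 3.20×10¹¹ m = 2.14 AU.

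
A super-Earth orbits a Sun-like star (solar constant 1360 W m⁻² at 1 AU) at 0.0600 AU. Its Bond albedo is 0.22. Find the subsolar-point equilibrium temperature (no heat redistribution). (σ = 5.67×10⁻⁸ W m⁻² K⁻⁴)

Flux at 0.0600 AU: S = 1360/0.0600² = 3.78×10⁵ W m⁻².
At the subsolar point the surface absorbs S(1−A) and emits σT⁴ per unit area — no factor of 4, since only the local patch is in balance.
T = [3.78×10⁵ × 0.78 / 5.67×10⁻⁸]^(1/4) = (5.20×10¹²)^(1/4) = 1510 K.

T_ss ≈ 1510 K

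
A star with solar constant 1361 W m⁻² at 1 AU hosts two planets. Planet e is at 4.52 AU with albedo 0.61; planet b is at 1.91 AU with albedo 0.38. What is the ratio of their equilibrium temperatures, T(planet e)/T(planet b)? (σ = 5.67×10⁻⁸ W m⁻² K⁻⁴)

T₁/T₂ ≈ 0.579

T_eq = [S₀(1−A)/(4σd²)]^(1/4), so T ∝ (1−A)^(1/4) / √d.
T₁ = [1361×0.39/(4×5.67×10⁻⁸×4.52²)]^(1/4) = 103.45 K.
T₂ = [1361×0.62/(4×5.67×10⁻⁸×1.91²)]^(1/4) = 178.70 K.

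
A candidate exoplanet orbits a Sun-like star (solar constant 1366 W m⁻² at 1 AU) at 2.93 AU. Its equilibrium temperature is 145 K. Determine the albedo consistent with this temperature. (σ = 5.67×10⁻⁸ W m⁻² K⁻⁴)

A ≈ 0.37

Flux at 2.93 AU: S = 1366/2.93² = 159 W m⁻².
From T_eq⁴ = S(1−A)/(4σ): 1−A = 4σT_eq⁴/S.
1−A = 4 × 5.67×10⁻⁸ × (145)⁴ / 159 = 0.630.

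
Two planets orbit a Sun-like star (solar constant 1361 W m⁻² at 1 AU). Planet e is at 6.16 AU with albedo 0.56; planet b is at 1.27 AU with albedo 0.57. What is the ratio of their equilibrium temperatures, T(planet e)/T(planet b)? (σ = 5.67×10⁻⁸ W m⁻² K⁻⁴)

T_eq = [S₀(1−A)/(4σd²)]^(1/4), so T ∝ (1−A)^(1/4) / √d.
T₁ = [1361×0.44/(4×5.67×10⁻⁸×6.16²)]^(1/4) = 91.33 K.
T₂ = [1361×0.43/(4×5.67×10⁻⁸×1.27²)]^(1/4) = 199.99 K.

T₁/T₂ ≈ 0.457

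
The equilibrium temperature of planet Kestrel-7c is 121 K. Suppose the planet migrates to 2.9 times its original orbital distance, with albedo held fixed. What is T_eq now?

T_eq ∝ L^(1/4) · d^(−1/2).
T′ = 121 / 2.9^(1/2) = 71.1 K.

T_eq ≈ 71.1 K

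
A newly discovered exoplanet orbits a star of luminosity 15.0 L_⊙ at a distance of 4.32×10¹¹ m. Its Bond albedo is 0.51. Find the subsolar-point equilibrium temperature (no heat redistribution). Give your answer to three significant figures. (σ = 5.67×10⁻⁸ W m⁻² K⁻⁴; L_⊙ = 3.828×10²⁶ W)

L = 15.0 × 3.828×10²⁶ = 5.74×10²⁷ W.
Flux: S = L/(4πd²) = 5.74×10²⁷/(4π×(4.32×10¹¹)²) = 2450 W m⁻².
At the subsolar point the surface absorbs S(1−A) and emits σT⁴ per unit area — no factor of 4, since only the local patch is in balance.
T = [2450 × 0.49 / 5.67×10⁻⁸]^(1/4) = (2.12×10¹⁰)^(1/4) = 381 K.

T_ss ≈ 381 K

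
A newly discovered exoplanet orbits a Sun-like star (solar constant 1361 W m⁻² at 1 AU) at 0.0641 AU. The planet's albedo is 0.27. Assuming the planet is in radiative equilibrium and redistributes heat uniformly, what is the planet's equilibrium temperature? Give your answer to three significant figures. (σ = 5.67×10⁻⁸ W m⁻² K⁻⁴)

T_eq ≈ 1020 K

Flux at 0.0641 AU: S = 1361/0.0641² = 3.31×10⁵ W m⁻².
Energy balance: absorbed = emitted ⇒ πR²·S(1−A) = 4πR²·σT_eq⁴, so T_eq⁴ = S(1−A)/(4σ).
T_eq = [3.31×10⁵ × 0.73 / (4 × 5.67×10⁻⁸)]^(1/4) = (1.07×10¹²)^(1/4) = 1020 K.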